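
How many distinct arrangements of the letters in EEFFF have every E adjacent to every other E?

4

Treat the 2 copies of E as a single block. The multiset to arrange is then {EE, F, F, F}, 4 items in all.
That gives (4)!/(3!) = 4 arrangements.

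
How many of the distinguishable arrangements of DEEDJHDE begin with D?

420

With the first slot taken by D, it remains to arrange the other 7 letters (EEDJHDE).
Those 7 letters have D appearing twice and E appearing 3 times, giving (7)!/(3!·2!) = 420.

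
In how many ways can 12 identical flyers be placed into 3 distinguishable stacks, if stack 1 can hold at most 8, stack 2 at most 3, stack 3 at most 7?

Without the upper bounds there are C(14,2) = 91 ways to split 12 among 3 stacks.
Subtract solutions that violate a single cap (substitute x_i' = x_i − (cap_i+1)): x_1 ≥ 9 gives C(5,2) = 10; x_2 ≥ 4 gives C(10,2) = 45; x_3 ≥ 8 gives C(6,2) = 15. Together 70.
Add back pairs where two caps are both exceeded: 0 + 0 + 1 = 1.
By inclusion–exclusion the count is 91 − 70 + 1 = 22.

22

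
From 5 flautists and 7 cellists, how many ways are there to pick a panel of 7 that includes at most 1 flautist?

Split by how many flautists are chosen (0 through 1).
Sum: C(5,0)·C(7,7) + C(5,1)·C(7,6) = 1 + 35 = 36.

36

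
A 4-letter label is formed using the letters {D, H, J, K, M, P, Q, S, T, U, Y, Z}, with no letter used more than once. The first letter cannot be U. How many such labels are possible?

The first letter has 12−1 = 11 choices (anything except U).
The remaining 3 letters are filled from the other 11 symbols without repetition: 11 × 10 × 9 = 990.
Total: 11 × 990 = 10890.

10890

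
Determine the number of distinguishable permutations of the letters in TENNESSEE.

3780

TENNESSEE has 9 letters with E appearing 4 times, N appearing twice, and S appearing twice.
So there are 9! / (4!·2!·2!) = 3780 distinguishable arrangements.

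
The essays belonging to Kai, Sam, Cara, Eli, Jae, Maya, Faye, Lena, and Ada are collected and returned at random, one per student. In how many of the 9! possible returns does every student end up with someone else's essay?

Count assignments avoiding every fixed point. For any j of the 9 students fixed to their own essay, the other 9−j can be arranged in (9−j)! ways.
By inclusion–exclusion this is Σ_{j=0}^{9} (−1)^j C(9,j)·(9−j)!.
Computing: 362880 − 362880 + 181440 − 60480 + 15120 − 3024 + 504 − 72 + 9 − 1 = 133496.

133496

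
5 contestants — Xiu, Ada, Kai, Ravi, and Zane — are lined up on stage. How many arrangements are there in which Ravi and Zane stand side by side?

48

Place the 3 others and the Ravi-Zane pair as 4 objects in a line; the pair has 2 internal arrangements.
That gives 2 × 4! = 2 × 24 = 48.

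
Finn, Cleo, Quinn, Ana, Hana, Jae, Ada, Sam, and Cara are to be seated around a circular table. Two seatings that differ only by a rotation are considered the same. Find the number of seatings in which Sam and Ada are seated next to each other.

10080

Treat {Sam, Ada} as one unit (2 internal orders) and seat the resulting 8 units around the table: (7)! circular arrangements.
So 2 × (7)! = 2 × 5040 = 10080.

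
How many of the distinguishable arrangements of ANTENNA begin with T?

With the first slot taken by T, it remains to arrange the other 6 letters (ANENNA).
Those 6 letters have A appearing twice and N appearing 3 times, giving (6)!/(3!·2!) = 60.

60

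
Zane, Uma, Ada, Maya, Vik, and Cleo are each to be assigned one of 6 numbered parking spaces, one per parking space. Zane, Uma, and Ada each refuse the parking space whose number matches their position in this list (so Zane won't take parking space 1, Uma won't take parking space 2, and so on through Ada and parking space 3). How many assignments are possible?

Let Aᵢ (for i ∈ {1, 2, 3}) be the placements that put person i in their forbidden parking space. Any j of these fix j positions, leaving (6−j)! ways to fill the rest, and there are C(3,j) ways to pick which j.
By inclusion–exclusion, the number of valid placements is Σ_{j=0}^{3} (−1)^j C(3,j)·(6−j)!.
Computing: 720 − 360 + 72 − 6 = 426.

426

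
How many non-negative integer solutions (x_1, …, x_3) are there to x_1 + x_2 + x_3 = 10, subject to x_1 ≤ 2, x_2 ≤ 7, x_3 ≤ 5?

Without the upper bounds there are C(12,2) = 66 ways to split 10 among 3 variables.
Subtract solutions that violate a single cap (substitute x_i' = x_i − (cap_i+1)): x_1 ≥ 3 gives C(9,2) = 36; x_2 ≥ 8 gives C(4,2) = 6; x_3 ≥ 6 gives C(6,2) = 15. Together 57.
Add back pairs where two caps are both exceeded: 0 + 3 + 0 = 3.
By inclusion–exclusion the count is 66 − 57 + 3 = 12.

12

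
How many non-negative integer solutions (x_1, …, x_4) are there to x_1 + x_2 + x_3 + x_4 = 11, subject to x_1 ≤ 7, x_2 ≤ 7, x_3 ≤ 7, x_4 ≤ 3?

184

By stars and bars, unrestricted non-negative solutions to x_1+…+x_4 = 11 number C(11+3,3) = 364.
Subtract solutions that violate a single cap (substitute x_i' = x_i − (cap_i+1)): x_1 ≥ 8 gives C(6,3) = 20; x_2 ≥ 8 gives C(6,3) = 20; x_3 ≥ 8 gives C(6,3) = 20; x_4 ≥ 4 gives C(10,3) = 120. Together 180.
No two caps can be exceeded simultaneously, so the pair terms are all 0.
By inclusion–exclusion the count is 364 − 180 + 0 = 184.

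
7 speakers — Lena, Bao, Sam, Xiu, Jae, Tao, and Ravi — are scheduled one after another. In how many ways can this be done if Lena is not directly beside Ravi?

3600

Of the 7! = 5040 arrangements, those with Lena and Ravi adjacent number 2 × 6! = 1440 (treat the pair as a block with 2 internal orders).
Complementary counting: 5040 − 1440 = 3600.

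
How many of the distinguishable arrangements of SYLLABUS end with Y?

With the last slot taken by Y, it remains to arrange the other 7 letters (SLLABUS).
Those 7 letters have L appearing twice and S appearing twice, giving (7)!/(2!·2!) = 1260.

1260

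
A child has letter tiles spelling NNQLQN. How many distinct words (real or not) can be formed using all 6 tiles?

60

NNQLQN has 6 letters with N appearing 3 times and Q appearing twice.
Dividing 6! = 720 by 3!·2! = 12 for the repeated letters gives 60.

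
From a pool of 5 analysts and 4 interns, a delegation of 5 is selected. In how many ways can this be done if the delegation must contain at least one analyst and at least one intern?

125

Total 5-person selections from all 9: C(9,5) = 126.
Selections missing a whole group: no analysts → C(4,5) = 0; no interns → C(5,5) = 1.
Both groups omitted at once is impossible, so 126 − 1 = 125.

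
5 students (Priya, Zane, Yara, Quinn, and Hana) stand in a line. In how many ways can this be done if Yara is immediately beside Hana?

Glue Yara and Hana into one block (2 internal orders), leaving 4 units to arrange in a row.
So the count is 2·(4)! = 48.

48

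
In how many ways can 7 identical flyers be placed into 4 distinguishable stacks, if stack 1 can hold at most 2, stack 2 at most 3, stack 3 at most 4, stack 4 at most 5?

By stars and bars, unrestricted non-negative solutions to x_1+…+x_4 = 7 number C(7+3,3) = 120.
Subtract solutions that violate a single cap (substitute x_i' = x_i − (cap_i+1)): x_1 ≥ 3 gives C(7,3) = 35; x_2 ≥ 4 gives C(6,3) = 20; x_3 ≥ 5 gives C(5,3) = 10; x_4 ≥ 6 gives C(4,3) = 4. Together 69.
Add back pairs where two caps are both exceeded: 1 + 0 + 0 + 0 + 0 + 0 = 1.
By inclusion–exclusion the count is 120 − 69 + 1 = 52.

52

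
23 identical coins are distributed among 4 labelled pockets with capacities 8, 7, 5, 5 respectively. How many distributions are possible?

10

Ignoring the caps, the number of non-negative solutions to x_1+…+x_4 = 23 is C(26,3) = 2600.
Subtract solutions that violate a single cap (substitute x_i' = x_i − (cap_i+1)): x_1 ≥ 9 gives C(17,3) = 680; x_2 ≥ 8 gives C(18,3) = 816; x_3 ≥ 6 gives C(20,3) = 1140; x_4 ≥ 6 gives C(20,3) = 1140. Together 3776.
Add back pairs where two caps are both exceeded: 84 + 165 + 165 + 220 + 220 + 364 = 1218.
Subtract triples: 1 + 1 + 10 + 20 = 32.
By inclusion–exclusion the count is 2600 − 3776 + 1218 − 32 = 10.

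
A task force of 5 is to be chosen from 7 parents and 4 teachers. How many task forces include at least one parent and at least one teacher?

Total 5-person selections from all 11: C(11,5) = 462.
Subtract selections that omit an entire group: no parents → C(4,5) = 0; no teachers → C(7,5) = 21.
Both groups omitted at once is impossible, so 462 − 21 = 441.

441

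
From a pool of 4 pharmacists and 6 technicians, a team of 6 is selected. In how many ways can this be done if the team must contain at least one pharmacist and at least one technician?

209

Unrestricted: C(10,6) = 210 ways to pick any 6 of the 10.
Subtract selections that omit an entire group: no pharmacists → C(6,6) = 1; no technicians → C(4,6) = 0.
Both groups omitted at once is impossible, so 210 − 1 = 209.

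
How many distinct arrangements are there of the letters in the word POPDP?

POPDP has 5 letters with P appearing 3 times.
So there are 5! / (3!) = 20 distinguishable arrangements.

20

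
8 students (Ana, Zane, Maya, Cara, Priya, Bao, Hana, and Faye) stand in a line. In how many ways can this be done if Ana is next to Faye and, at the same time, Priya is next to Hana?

Treat {Ana,Faye} as one block (2 orders) and {Priya,Hana} as another (2 orders).
That leaves 6 units to arrange: 2 × 2 × 6! = 4 × 720 = 2880.

2880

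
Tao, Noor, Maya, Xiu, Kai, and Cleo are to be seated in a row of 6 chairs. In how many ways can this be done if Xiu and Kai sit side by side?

240

Glue Xiu and Kai into one block (2 internal orders), leaving 5 units to arrange in a row.
So the count is 2·(5)! = 240.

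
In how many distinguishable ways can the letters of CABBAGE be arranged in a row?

Letter multiplicities in CABBAGE: A×2, B×2, C×1, E×1, G×1.
Dividing 7! = 5040 by 2!·2! = 4 for the repeated letters gives 1260.

1260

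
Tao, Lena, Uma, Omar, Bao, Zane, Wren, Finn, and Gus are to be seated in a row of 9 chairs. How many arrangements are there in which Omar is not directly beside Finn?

There are 9! = 362880 arrangements in all. If Omar and Finn are adjacent, merging them into one block gives 2·(8)! = 80640 arrangements.
So 362880 − 80640 = 282240 arrangements keep them apart.

282240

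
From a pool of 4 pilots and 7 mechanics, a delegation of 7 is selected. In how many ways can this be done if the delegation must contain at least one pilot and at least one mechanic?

Unrestricted: C(11,7) = 330 ways to pick any 7 of the 11.
Subtract selections that omit an entire group: no pilots → C(7,7) = 1; no mechanics → C(4,7) = 0.
Both groups omitted at once is impossible, so 330 − 1 = 329.

329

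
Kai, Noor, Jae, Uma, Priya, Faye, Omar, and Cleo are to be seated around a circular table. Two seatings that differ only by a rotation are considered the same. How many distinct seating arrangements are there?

Around a circle, 8 distinct people have 8!/8 = (7)! = 5040 rotationally distinct seatings.

5040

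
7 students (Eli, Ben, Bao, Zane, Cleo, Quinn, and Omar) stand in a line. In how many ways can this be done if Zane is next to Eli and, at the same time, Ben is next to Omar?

480

Treat {Zane,Eli} as one block (2 orders) and {Ben,Omar} as another (2 orders).
That leaves 5 units to arrange: 2 × 2 × 5! = 4 × 120 = 480.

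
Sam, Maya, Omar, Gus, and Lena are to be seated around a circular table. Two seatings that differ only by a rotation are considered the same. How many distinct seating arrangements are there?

Seat Sam anywhere (absorbing the rotational symmetry), then permute the other 4: (4)! = 24.

24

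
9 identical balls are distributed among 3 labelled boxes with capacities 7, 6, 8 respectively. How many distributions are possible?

Without the upper bounds there are C(11,2) = 55 ways to split 9 among 3 boxes.
Subtract solutions that violate a single cap (substitute x_i' = x_i − (cap_i+1)): x_1 ≥ 8 gives C(3,2) = 3; x_2 ≥ 7 gives C(4,2) = 6; x_3 ≥ 9 gives C(2,2) = 1. Together 10.
No two caps can be exceeded simultaneously, so the pair terms are all 0.
By inclusion–exclusion the count is 55 − 10 + 0 = 45.

45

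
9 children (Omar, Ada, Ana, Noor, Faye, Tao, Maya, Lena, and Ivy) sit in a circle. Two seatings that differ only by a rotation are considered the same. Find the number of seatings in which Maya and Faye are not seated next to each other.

Without the restriction there are (8)! = 40320 seatings.
Seatings with Maya beside Faye: treat them as a block with 2 internal orders, giving 2 × (7)! = 10080.
Subtracting, 40320 − 10080 = 30240.

30240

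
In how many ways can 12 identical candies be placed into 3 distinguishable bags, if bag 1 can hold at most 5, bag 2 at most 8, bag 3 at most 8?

43

By stars and bars, unrestricted non-negative solutions to x_1+…+x_3 = 12 number C(12+2,2) = 91.
Subtract solutions that violate a single cap (substitute x_i' = x_i − (cap_i+1)): x_1 ≥ 6 gives C(8,2) = 28; x_2 ≥ 9 gives C(5,2) = 10; x_3 ≥ 9 gives C(5,2) = 10. Together 48.
No two caps can be exceeded simultaneously, so the pair terms are all 0.
By inclusion–exclusion the count is 91 − 48 + 0 = 43.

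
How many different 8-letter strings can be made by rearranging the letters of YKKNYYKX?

Letter multiplicities in YKKNYYKX: K×3, N×1, X×1, Y×3.
So there are 8! / (3!·3!) = 1120 distinguishable arrangements.

1120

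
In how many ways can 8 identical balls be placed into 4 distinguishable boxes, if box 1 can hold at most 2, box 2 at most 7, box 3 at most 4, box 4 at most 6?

85

By stars and bars, unrestricted non-negative solutions to x_1+…+x_4 = 8 number C(8+3,3) = 165.
Subtract solutions that violate a single cap (substitute x_i' = x_i − (cap_i+1)): x_1 ≥ 3 gives C(8,3) = 56; x_2 ≥ 8 gives C(3,3) = 1; x_3 ≥ 5 gives C(6,3) = 20; x_4 ≥ 7 gives C(4,3) = 4. Together 81.
Add back pairs where two caps are both exceeded: 0 + 1 + 0 + 0 + 0 + 0 = 1.
By inclusion–exclusion the count is 165 − 81 + 1 = 85.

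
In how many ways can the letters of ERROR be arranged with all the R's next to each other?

Treat the 3 copies of R as a single block. The multiset to arrange is then {RRR, E, O}, 3 items in all.
All 3 items are distinct, so there are (3)! = 6 arrangements.

6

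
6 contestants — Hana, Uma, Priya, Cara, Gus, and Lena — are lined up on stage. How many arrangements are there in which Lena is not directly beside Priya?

Of the 6! = 720 arrangements, those with Lena and Priya adjacent number 2 × 5! = 240 (treat the pair as a block with 2 internal orders).
So 720 − 240 = 480 arrangements keep them apart.

480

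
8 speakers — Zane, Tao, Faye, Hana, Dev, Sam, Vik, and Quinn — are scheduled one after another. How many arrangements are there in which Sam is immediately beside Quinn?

Glue Sam and Quinn into one block (2 internal orders), leaving 7 units to arrange in a row.
So the count is 2·(7)! = 10080.

10080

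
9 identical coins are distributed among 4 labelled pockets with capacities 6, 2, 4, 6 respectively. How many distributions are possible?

85

By stars and bars, unrestricted non-negative solutions to x_1+…+x_4 = 9 number C(9+3,3) = 220.
Subtract solutions that violate a single cap (substitute x_i' = x_i − (cap_i+1)): x_1 ≥ 7 gives C(5,3) = 10; x_2 ≥ 3 gives C(9,3) = 84; x_3 ≥ 5 gives C(7,3) = 35; x_4 ≥ 7 gives C(5,3) = 10. Together 139.
Add back pairs where two caps are both exceeded: 0 + 0 + 0 + 4 + 0 + 0 = 4.
By inclusion–exclusion the count is 220 − 139 + 4 = 85.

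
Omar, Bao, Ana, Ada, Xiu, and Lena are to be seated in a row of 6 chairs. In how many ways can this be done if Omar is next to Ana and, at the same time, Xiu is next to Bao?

96

Treat {Omar,Ana} as one block (2 orders) and {Xiu,Bao} as another (2 orders).
That leaves 4 units to arrange: 2 × 2 × 4! = 4 × 24 = 96.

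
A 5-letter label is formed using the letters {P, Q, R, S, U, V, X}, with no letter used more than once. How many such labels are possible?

2520

This is a permutation of 5 out of 7: P(7,5) = 7!/2!.
That product is 7 × 6 × 5 × 4 × 3 = 2520.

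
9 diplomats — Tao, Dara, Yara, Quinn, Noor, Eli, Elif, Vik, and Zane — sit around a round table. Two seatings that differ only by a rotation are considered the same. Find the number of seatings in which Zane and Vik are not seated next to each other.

30240

Without the restriction there are (8)! = 40320 seatings.
Seatings with Zane beside Vik: treat them as a block with 2 internal orders, giving 2 × (7)! = 10080.
Subtracting, 40320 − 10080 = 30240.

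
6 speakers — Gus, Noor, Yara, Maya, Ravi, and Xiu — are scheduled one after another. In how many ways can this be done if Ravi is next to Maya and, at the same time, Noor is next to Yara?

Treat {Ravi,Maya} as one block (2 orders) and {Noor,Yara} as another (2 orders).
That leaves 4 units to arrange: 2 × 2 × 4! = 4 × 24 = 96.

96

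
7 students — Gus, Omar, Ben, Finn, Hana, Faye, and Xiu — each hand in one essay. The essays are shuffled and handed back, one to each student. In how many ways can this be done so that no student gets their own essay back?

1854

This is the derangement count D_7: permutations of 7 items with no fixed point.
By inclusion–exclusion this is Σ_{j=0}^{7} (−1)^j C(7,j)·(7−j)!.
Computing: 5040 − 5040 + 2520 − 840 + 210 − 42 + 7 − 1 = 1854.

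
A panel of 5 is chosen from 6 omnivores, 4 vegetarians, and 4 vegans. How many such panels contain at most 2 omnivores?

1316

Split by how many omnivores are chosen (0 through 2).
Sum: C(6,0)·C(8,5) + C(6,1)·C(8,4) + C(6,2)·C(8,3) = 56 + 420 + 840 = 1316.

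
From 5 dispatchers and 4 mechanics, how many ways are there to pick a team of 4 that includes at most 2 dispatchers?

Split by how many dispatchers are chosen (0 through 2).
Sum: C(5,0)·C(4,4) + C(5,1)·C(4,3) + C(5,2)·C(4,2) = 1 + 20 + 60 = 81.

81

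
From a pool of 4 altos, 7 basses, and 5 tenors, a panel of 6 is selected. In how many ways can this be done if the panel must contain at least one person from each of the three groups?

Total 6-person selections from all 16: C(16,6) = 8008.
Subtract selections that omit an entire group: no altos → C(12,6) = 924; no basses → C(9,6) = 84; no tenors → C(11,6) = 462.
Add back selections omitting two groups (i.e. drawn from a single group): C(4,6) + C(7,6) + C(5,6) = 7.
By inclusion–exclusion: 8008 − 1470 + 7 = 6545.

6545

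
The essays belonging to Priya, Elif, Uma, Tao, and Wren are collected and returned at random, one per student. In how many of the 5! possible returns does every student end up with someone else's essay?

Count assignments avoiding every fixed point. For any j of the 5 students fixed to their own essay, the other 5−j can be arranged in (5−j)! ways.
By inclusion–exclusion this is Σ_{j=0}^{5} (−1)^j C(5,j)·(5−j)!.
Computing: 120 − 120 + 60 − 20 + 5 − 1 = 44.

44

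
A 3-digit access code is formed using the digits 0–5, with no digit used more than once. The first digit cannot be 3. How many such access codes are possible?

The first digit has 6−1 = 5 choices (anything except 3).
The remaining 2 digits are filled from the other 5 symbols without repetition: 5 × 4 = 20.
Total: 5 × 20 = 100.

100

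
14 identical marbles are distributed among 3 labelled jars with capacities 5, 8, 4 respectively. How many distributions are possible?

10

Without the upper bounds there are C(16,2) = 120 ways to split 14 among 3 jars.
Subtract solutions that violate a single cap (substitute x_i' = x_i − (cap_i+1)): x_1 ≥ 6 gives C(10,2) = 45; x_2 ≥ 9 gives C(7,2) = 21; x_3 ≥ 5 gives C(11,2) = 55. Together 121.
Add back pairs where two caps are both exceeded: 0 + 10 + 1 = 11.
By inclusion–exclusion the count is 120 − 121 + 11 = 10.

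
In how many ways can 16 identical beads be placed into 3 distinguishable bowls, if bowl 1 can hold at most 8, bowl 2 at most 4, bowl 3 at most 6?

By stars and bars, unrestricted non-negative solutions to x_1+…+x_3 = 16 number C(16+2,2) = 153.
Subtract solutions that violate a single cap (substitute x_i' = x_i − (cap_i+1)): x_1 ≥ 9 gives C(9,2) = 36; x_2 ≥ 5 gives C(13,2) = 78; x_3 ≥ 7 gives C(11,2) = 55. Together 169.
Add back pairs where two caps are both exceeded: 6 + 1 + 15 = 22.
By inclusion–exclusion the count is 153 − 169 + 22 = 6.

6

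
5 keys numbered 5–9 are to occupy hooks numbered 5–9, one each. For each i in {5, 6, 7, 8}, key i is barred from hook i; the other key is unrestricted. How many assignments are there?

Let Aᵢ (for 5 ≤ i ≤ 8) be the placements that put key i in its forbidden hook. Any j of these fix j positions, leaving (5−j)! ways to fill the rest, and there are C(4,j) ways to pick which j.
By inclusion–exclusion, the number of valid placements is Σ_{j=0}^{4} (−1)^j C(4,j)·(5−j)!.
Computing: 120 − 96 + 36 − 8 + 1 = 53.

53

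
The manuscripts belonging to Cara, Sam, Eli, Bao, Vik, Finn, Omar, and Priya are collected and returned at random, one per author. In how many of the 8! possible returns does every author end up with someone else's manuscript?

Let Aᵢ be the assignments in which author i gets their own manuscript. We want the size of the complement of A₁∪…∪A_8.
By inclusion–exclusion this is Σ_{j=0}^{8} (−1)^j C(8,j)·(8−j)!.
Computing: 40320 − 40320 + 20160 − 6720 + 1680 − 336 + 56 − 8 + 1 = 14833.

14833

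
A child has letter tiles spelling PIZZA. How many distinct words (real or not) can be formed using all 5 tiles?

60

The 5 letters of PIZZA have repeats: Z appearing twice.
So there are 5! / (2!) = 60 distinguishable arrangements.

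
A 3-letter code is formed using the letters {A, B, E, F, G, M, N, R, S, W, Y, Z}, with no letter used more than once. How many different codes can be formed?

1320

With no repetition, fill the 3 letters in order: 12 choices, then 11, down to 10.
That product is 12 × 11 × 10 = 1320.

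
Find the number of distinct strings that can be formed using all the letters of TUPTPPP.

105

TUPTPPP has 7 letters with P appearing 4 times and T appearing twice.
Dividing 7! = 5040 by 4!·2! = 48 for the repeated letters gives 105.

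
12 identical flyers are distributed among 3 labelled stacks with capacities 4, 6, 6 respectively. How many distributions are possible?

15

By stars and bars, unrestricted non-negative solutions to x_1+…+x_3 = 12 number C(12+2,2) = 91.
Subtract solutions that violate a single cap (substitute x_i' = x_i − (cap_i+1)): x_1 ≥ 5 gives C(9,2) = 36; x_2 ≥ 7 gives C(7,2) = 21; x_3 ≥ 7 gives C(7,2) = 21. Together 78.
Add back pairs where two caps are both exceeded: 1 + 1 + 0 = 2.
By inclusion–exclusion the count is 91 − 78 + 2 = 15.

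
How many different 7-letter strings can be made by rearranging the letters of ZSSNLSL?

420

The 7 letters of ZSSNLSL have repeats: L appearing twice and S appearing 3 times.
The number of distinct arrangements is 7!/(3!·2!) = 5040/12 = 420.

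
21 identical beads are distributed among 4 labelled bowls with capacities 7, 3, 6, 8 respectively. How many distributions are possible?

20

Without the upper bounds there are C(24,3) = 2024 ways to split 21 among 4 bowls.
Subtract solutions that violate a single cap (substitute x_i' = x_i − (cap_i+1)): x_1 ≥ 8 gives C(16,3) = 560; x_2 ≥ 4 gives C(20,3) = 1140; x_3 ≥ 7 gives C(17,3) = 680; x_4 ≥ 9 gives C(15,3) = 455. Together 2835.
Add back pairs where two caps are both exceeded: 220 + 84 + 35 + 286 + 165 + 56 = 846.
Subtract triples: 10 + 1 + 0 + 4 = 15.
By inclusion–exclusion the count is 2024 − 2835 + 846 − 15 = 20.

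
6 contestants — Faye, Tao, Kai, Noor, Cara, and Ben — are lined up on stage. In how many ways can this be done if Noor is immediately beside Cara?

Place the 4 others and the Noor-Cara pair as 5 objects in a line; the pair has 2 internal arrangements.
So the count is 2·(5)! = 240.

240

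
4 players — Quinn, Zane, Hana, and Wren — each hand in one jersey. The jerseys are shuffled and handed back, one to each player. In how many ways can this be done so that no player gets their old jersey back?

Count assignments avoiding every fixed point. For any j of the 4 players fixed to their old jersey, the other 4−j can be arranged in (4−j)! ways.
By inclusion–exclusion this is Σ_{j=0}^{4} (−1)^j C(4,j)·(4−j)!.
Computing: 24 − 24 + 12 − 4 + 1 = 9.

9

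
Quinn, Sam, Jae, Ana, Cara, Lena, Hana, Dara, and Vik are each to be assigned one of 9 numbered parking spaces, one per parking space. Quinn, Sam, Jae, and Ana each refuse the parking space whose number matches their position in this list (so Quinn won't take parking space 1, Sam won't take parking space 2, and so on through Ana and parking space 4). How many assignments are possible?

Let Aᵢ (for 1 ≤ i ≤ 4) be the placements that put person i in their forbidden parking space. Any j of these fix j positions, leaving (9−j)! ways to fill the rest, and there are C(4,j) ways to pick which j.
By inclusion–exclusion, the number of valid placements is Σ_{j=0}^{4} (−1)^j C(4,j)·(9−j)!.
Computing: 362880 − 161280 + 30240 − 2880 + 120 = 229080.

229080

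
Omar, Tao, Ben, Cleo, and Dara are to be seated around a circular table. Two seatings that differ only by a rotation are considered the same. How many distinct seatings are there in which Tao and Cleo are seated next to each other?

Glue Tao and Cleo into a block (2 internal orders). Seating 4 units around a circle gives (3)! arrangements.
So 2 × (3)! = 2 × 6 = 12.

12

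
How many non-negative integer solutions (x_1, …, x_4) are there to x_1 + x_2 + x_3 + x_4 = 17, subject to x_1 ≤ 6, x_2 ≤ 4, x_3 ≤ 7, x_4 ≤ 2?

10

Ignoring the caps, the number of non-negative solutions to x_1+…+x_4 = 17 is C(20,3) = 1140.
Subtract solutions that violate a single cap (substitute x_i' = x_i − (cap_i+1)): x_1 ≥ 7 gives C(13,3) = 286; x_2 ≥ 5 gives C(15,3) = 455; x_3 ≥ 8 gives C(12,3) = 220; x_4 ≥ 3 gives C(17,3) = 680. Together 1641.
Add back pairs where two caps are both exceeded: 56 + 10 + 120 + 35 + 220 + 84 = 525.
Subtract triples: 0 + 10 + 0 + 4 = 14.
By inclusion–exclusion the count is 1140 − 1641 + 525 − 14 = 10.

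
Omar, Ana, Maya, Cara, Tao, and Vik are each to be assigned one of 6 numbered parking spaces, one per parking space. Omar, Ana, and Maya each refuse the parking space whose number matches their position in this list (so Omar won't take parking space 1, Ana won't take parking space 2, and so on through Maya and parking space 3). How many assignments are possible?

426

Let Aᵢ (for i ∈ {1, 2, 3}) be the placements that put person i in their forbidden parking space. Any j of these fix j positions, leaving (6−j)! ways to fill the rest, and there are C(3,j) ways to pick which j.
By inclusion–exclusion, the number of valid placements is Σ_{j=0}^{3} (−1)^j C(3,j)·(6−j)!.
Computing: 720 − 360 + 72 − 6 = 426.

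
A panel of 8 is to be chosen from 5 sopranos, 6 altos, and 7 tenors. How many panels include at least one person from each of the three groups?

With no constraint there are C(18,8) = 43758 possible selections.
Selections missing a whole group: no sopranos → C(13,8) = 1287; no altos → C(12,8) = 495; no tenors → C(11,8) = 165.
Add back selections omitting two groups (i.e. drawn from a single group): C(5,8) + C(6,8) + C(7,8) = 0.
By inclusion–exclusion: 43758 − 1947 + 0 = 41811.

41811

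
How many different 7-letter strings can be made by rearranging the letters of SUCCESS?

420

The 7 letters of SUCCESS have repeats: C appearing twice and S appearing 3 times.
Dividing 7! = 5040 by 3!·2! = 12 for the repeated letters gives 420.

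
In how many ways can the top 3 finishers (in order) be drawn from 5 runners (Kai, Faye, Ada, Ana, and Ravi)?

60

There are 5 choices for 1st place, 4 for 2nd, and 3 for 3rd.
That gives 5 × 4 × 3 = 60.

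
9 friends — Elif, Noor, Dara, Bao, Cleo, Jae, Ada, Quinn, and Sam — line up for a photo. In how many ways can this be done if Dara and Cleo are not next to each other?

282240

Of the 9! = 362880 arrangements, those with Dara and Cleo adjacent number 2 × 8! = 80640 (treat the pair as a block with 2 internal orders).
Complementary counting: 362880 − 80640 = 282240.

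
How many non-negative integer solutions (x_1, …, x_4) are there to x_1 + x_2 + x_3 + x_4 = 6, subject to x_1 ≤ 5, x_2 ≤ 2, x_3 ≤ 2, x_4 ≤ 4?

Ignoring the caps, the number of non-negative solutions to x_1+…+x_4 = 6 is C(9,3) = 84.
Subtract solutions that violate a single cap (substitute x_i' = x_i − (cap_i+1)): x_1 ≥ 6 gives C(3,3) = 1; x_2 ≥ 3 gives C(6,3) = 20; x_3 ≥ 3 gives C(6,3) = 20; x_4 ≥ 5 gives C(4,3) = 4. Together 45.
Add back pairs where two caps are both exceeded: 0 + 0 + 0 + 1 + 0 + 0 = 1.
By inclusion–exclusion the count is 84 − 45 + 1 = 40.

40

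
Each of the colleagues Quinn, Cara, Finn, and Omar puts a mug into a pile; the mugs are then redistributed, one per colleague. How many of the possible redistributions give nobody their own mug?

This is the derangement count D_4: permutations of 4 items with no fixed point.
By inclusion–exclusion this is Σ_{j=0}^{4} (−1)^j C(4,j)·(4−j)!.
Computing: 24 − 24 + 12 − 4 + 1 = 9.

9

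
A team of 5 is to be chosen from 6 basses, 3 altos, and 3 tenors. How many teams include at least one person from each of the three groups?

540

Total 5-person selections from all 12: C(12,5) = 792.
Selections missing a whole group: no basses → C(6,5) = 6; no altos → C(9,5) = 126; no tenors → C(9,5) = 126.
Add back selections omitting two groups (i.e. drawn from a single group): C(6,5) + C(3,5) + C(3,5) = 6.
By inclusion–exclusion: 792 − 258 + 6 = 540.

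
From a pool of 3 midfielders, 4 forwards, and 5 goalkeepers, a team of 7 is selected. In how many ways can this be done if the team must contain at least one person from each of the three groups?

747

Unrestricted: C(12,7) = 792 ways to pick any 7 of the 12.
Subtract selections that omit an entire group: no midfielders → C(9,7) = 36; no forwards → C(8,7) = 8; no goalkeepers → C(7,7) = 1.
Add back selections omitting two groups (i.e. drawn from a single group): C(3,7) + C(4,7) + C(5,7) = 0.
By inclusion–exclusion: 792 − 45 + 0 = 747.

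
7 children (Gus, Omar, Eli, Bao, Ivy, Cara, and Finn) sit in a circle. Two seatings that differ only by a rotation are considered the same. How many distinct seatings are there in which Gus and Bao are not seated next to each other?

All circular seatings of 7 people number (6)! = 720.
Those with Gus next to Bao: fuse the pair into one unit and seat 6 units around a circle — 2·(5)! = 240.
Subtracting, 720 − 240 = 480.

480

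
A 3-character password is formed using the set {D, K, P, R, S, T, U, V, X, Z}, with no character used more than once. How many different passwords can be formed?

720

This is a permutation of 3 out of 10: P(10,3) = 10!/7!.
That product is 10 × 9 × 8 = 720.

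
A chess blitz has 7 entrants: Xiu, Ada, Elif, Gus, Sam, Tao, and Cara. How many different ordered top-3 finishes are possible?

This is an ordered selection of 3 from 7: P(7,3).
That gives 7 × 6 × 5 = 210.

210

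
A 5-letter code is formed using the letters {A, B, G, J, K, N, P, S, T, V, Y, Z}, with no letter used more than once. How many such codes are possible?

With no repetition, fill the 5 letters in order: 12 choices, then 11, down to 8.
That product is 12 × 11 × 10 × 9 × 8 = 95040.

95040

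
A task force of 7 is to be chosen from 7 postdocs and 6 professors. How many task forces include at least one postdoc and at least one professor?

1715

With no constraint there are C(13,7) = 1716 possible selections.
Selections missing a whole group: no postdocs → C(6,7) = 0; no professors → C(7,7) = 1.
Both groups omitted at once is impossible, so 1716 − 1 = 1715.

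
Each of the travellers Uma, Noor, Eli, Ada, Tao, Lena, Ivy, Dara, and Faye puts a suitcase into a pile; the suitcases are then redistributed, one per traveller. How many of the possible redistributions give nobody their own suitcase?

Count assignments avoiding every fixed point. For any j of the 9 travellers fixed to their own suitcase, the other 9−j can be arranged in (9−j)! ways.
By inclusion–exclusion this is Σ_{j=0}^{9} (−1)^j C(9,j)·(9−j)!.
Computing: 362880 − 362880 + 181440 − 60480 + 15120 − 3024 + 504 − 72 + 9 − 1 = 133496.

133496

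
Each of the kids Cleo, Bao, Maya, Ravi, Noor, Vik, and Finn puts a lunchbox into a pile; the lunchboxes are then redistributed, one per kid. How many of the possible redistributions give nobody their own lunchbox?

1854

This is the derangement count D_7: permutations of 7 items with no fixed point.
By inclusion–exclusion this is Σ_{j=0}^{7} (−1)^j C(7,j)·(7−j)!.
Computing: 5040 − 5040 + 2520 − 840 + 210 − 42 + 7 − 1 = 1854.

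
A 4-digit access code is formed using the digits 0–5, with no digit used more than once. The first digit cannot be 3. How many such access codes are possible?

300

The first digit has 6−1 = 5 choices (anything except 3).
The remaining 3 digits are filled from the other 5 symbols without repetition: 5 × 4 × 3 = 60.
Total: 5 × 60 = 300.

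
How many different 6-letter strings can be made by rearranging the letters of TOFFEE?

TOFFEE has 6 letters with E appearing twice and F appearing twice.
Dividing 6! = 720 by 2!·2! = 4 for the repeated letters gives 180.

180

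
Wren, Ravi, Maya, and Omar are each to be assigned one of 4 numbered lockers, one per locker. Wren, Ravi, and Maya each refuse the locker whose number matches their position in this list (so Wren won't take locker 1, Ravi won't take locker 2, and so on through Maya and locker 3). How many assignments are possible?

11

Let Aᵢ (for i ∈ {1, 2, 3}) be the placements that put person i in their forbidden locker. Any j of these fix j positions, leaving (4−j)! ways to fill the rest, and there are C(3,j) ways to pick which j.
By inclusion–exclusion, the number of valid placements is Σ_{j=0}^{3} (−1)^j C(3,j)·(4−j)!.
Computing: 24 − 18 + 6 − 1 = 11.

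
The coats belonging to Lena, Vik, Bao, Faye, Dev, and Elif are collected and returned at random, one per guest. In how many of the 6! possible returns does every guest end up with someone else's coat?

This is the derangement count D_6: permutations of 6 items with no fixed point.
By inclusion–exclusion this is Σ_{j=0}^{6} (−1)^j C(6,j)·(6−j)!.
Computing: 720 − 720 + 360 − 120 + 30 − 6 + 1 = 265.

265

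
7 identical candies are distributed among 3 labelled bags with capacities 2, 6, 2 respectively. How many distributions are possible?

By stars and bars, unrestricted non-negative solutions to x_1+…+x_3 = 7 number C(7+2,2) = 36.
Subtract solutions that violate a single cap (substitute x_i' = x_i − (cap_i+1)): x_1 ≥ 3 gives C(6,2) = 15; x_2 ≥ 7 gives C(2,2) = 1; x_3 ≥ 3 gives C(6,2) = 15. Together 31.
Add back pairs where two caps are both exceeded: 0 + 3 + 0 = 3.
By inclusion–exclusion the count is 36 − 31 + 3 = 8.

8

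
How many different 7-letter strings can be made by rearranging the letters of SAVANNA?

420

SAVANNA has 7 letters with A appearing 3 times and N appearing twice.
Dividing 7! = 5040 by 3!·2! = 12 for the repeated letters gives 420.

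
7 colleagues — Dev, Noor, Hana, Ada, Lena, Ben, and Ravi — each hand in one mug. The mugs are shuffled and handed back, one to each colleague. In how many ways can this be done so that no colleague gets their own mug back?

Count assignments avoiding every fixed point. For any j of the 7 colleagues fixed to their own mug, the other 7−j can be arranged in (7−j)! ways.
By inclusion–exclusion this is Σ_{j=0}^{7} (−1)^j C(7,j)·(7−j)!.
Computing: 5040 − 5040 + 2520 − 840 + 210 − 42 + 7 − 1 = 1854.

1854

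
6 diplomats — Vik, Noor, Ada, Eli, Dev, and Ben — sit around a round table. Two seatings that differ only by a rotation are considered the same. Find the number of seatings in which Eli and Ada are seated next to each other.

48

Glue Eli and Ada into a block (2 internal orders). Seating 5 units around a circle gives (4)! arrangements.
So 2 × (4)! = 2 × 24 = 48.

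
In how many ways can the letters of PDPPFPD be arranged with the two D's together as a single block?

Treat the 2 copies of D as a single block. The multiset to arrange is then {DD, F, P, P, P, P}, 6 items in all.
That gives (6)!/(4!) = 30 arrangements.

30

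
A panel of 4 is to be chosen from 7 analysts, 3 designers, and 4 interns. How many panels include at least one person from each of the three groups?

462

With no constraint there are C(14,4) = 1001 possible selections.
Selections missing a whole group: no analysts → C(7,4) = 35; no designers → C(11,4) = 330; no interns → C(10,4) = 210.
Add back selections omitting two groups (i.e. drawn from a single group): C(7,4) + C(3,4) + C(4,4) = 36.
By inclusion–exclusion: 1001 − 575 + 36 = 462.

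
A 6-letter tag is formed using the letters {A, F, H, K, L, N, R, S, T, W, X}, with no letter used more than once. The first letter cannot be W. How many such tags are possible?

302400

The first letter has 11−1 = 10 choices (anything except W).
The remaining 5 letters are filled from the other 10 symbols without repetition: 10 × 9 × 8 × 7 × 6 = 30240.
Total: 10 × 30240 = 302400.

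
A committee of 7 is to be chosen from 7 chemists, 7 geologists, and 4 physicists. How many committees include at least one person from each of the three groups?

27734

With no constraint there are C(18,7) = 31824 possible selections.
Selections missing a whole group: no chemists → C(11,7) = 330; no geologists → C(11,7) = 330; no physicists → C(14,7) = 3432.
Add back selections omitting two groups (i.e. drawn from a single group): C(7,7) + C(7,7) + C(4,7) = 2.
By inclusion–exclusion: 31824 − 4092 + 2 = 27734.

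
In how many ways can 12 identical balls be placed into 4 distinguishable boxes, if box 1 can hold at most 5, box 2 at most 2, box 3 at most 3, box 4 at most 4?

By stars and bars, unrestricted non-negative solutions to x_1+…+x_4 = 12 number C(12+3,3) = 455.
Subtract solutions that violate a single cap (substitute x_i' = x_i − (cap_i+1)): x_1 ≥ 6 gives C(9,3) = 84; x_2 ≥ 3 gives C(12,3) = 220; x_3 ≥ 4 gives C(11,3) = 165; x_4 ≥ 5 gives C(10,3) = 120. Together 589.
Add back pairs where two caps are both exceeded: 20 + 10 + 4 + 56 + 35 + 20 = 145.
Subtract triples: 0 + 0 + 0 + 1 = 1.
By inclusion–exclusion the count is 455 − 589 + 145 − 1 = 10.

10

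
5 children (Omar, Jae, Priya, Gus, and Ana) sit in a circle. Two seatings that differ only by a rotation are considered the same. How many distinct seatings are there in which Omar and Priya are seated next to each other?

Treat {Omar, Priya} as one unit (2 internal orders) and seat the resulting 4 units around the table: (3)! circular arrangements.
So 2 × (3)! = 2 × 6 = 12.

12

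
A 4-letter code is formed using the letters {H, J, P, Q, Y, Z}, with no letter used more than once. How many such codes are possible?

Choose and order 4 of the 6 symbols: the first letter has 6 options, the next 5, then 4, 3.
6 × 5 × 4 × 3 = 360.

360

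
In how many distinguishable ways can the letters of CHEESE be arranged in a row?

Letter multiplicities in CHEESE: C×1, E×3, H×1, S×1.
The number of distinct arrangements is 6!/(3!) = 720/6 = 120.

120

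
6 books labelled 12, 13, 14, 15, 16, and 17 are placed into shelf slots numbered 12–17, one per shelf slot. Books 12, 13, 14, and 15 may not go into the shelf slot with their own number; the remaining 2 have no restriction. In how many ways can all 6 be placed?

Let Aᵢ (for 12 ≤ i ≤ 15) be the placements that put book i in its forbidden shelf slot. Any j of these fix j positions, leaving (6−j)! ways to fill the rest, and there are C(4,j) ways to pick which j.
By inclusion–exclusion, the number of valid placements is Σ_{j=0}^{4} (−1)^j C(4,j)·(6−j)!.
Computing: 720 − 480 + 144 − 24 + 2 = 362.

362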